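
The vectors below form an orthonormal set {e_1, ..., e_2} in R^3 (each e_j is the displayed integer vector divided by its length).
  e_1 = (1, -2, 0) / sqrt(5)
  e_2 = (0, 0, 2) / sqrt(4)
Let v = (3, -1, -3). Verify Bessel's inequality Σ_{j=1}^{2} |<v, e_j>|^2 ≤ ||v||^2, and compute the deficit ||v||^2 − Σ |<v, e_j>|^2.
Σ |<v, e_j>|^2 = 14; ||v||^2 = 19; deficit = 5

Write each e_j = u_j / sqrt(<u_j, u_j>) where u_j is the displayed integer vector. Then <v, e_j> = <v, u_j> / sqrt(<u_j, u_j>), so |<v, e_j>|^2 = <v, u_j>^2 / <u_j, u_j>.
Coefficients: <v, e_1> = 5/sqrt(5), <v, e_2> = -6/sqrt(4).
Square and sum: Σ |<v, e_j>|^2 = 14.
Compute ||v||^2 = v·v = 19.
Deficit = 19 − 14 = 5 ≥ 0, confirming Bessel's inequality. (The deficit equals ||v − Σ <v,e_j> e_j||^2, the squared distance from v to span{e_j}.)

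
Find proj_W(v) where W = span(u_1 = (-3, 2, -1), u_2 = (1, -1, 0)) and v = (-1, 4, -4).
proj_W(v) = (-10/3, 5/3, -5/3)

Set up U = [u_1 | ... | u_2] ∈ R^(3×2). The projector onto W = col(U) is P = U (U^T U)^(-1) U^T.
Compute U^T U =
  [14, -5]
  [-5, 2],
and U^T v = (15, -5).
Solve U^T U · c = U^T v for the coefficients: c = (5/3, 5/3). The projection is proj_W(v) = U c.
Check: (v - proj_W(v)) · u_1 = 0  (should be 0).
Check: (v - proj_W(v)) · u_2 = 0  (should be 0).
Result: proj_W(v) = (-10/3, 5/3, -5/3).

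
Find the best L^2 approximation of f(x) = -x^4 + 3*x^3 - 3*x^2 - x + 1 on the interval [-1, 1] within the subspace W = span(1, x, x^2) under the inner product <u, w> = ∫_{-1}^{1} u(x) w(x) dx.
g(x) = -27*x^2/7 + 4*x/5 + 38/35

The best approximation g ∈ W is the orthogonal projection of f onto W. Writing g = a_0 + a_1 x + a_2 x^2, the coefficients solve the normal equations G · a = b where
  G_{ij} = <φ_i, φ_j> and b_i = <f, φ_i>, with φ_0 = 1, φ_1 = x, φ_2 = x^2.
G =
  [2, 0, 2/3]
  [0, 2/3, 0]
  [2/3, 0, 2/5],
b = (-2/5, 8/15, -86/105).
Solving gives a_0 = 38/35, a_1 = 4/5, a_2 = -27/7, so
  g(x) = -27*x^2/7 + 4*x/5 + 38/35.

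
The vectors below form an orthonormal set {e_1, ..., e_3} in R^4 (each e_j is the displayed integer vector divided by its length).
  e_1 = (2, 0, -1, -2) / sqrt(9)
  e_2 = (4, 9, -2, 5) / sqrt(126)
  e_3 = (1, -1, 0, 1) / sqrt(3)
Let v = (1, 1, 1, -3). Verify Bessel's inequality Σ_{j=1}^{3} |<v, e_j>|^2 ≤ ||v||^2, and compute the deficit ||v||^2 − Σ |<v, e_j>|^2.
Σ |<v, e_j>|^2 = 60/7; ||v||^2 = 12; deficit = 24/7

Write each e_j = u_j / sqrt(<u_j, u_j>) where u_j is the displayed integer vector. Then <v, e_j> = <v, u_j> / sqrt(<u_j, u_j>), so |<v, e_j>|^2 = <v, u_j>^2 / <u_j, u_j>.
Coefficients: <v, e_1> = 7/sqrt(9), <v, e_2> = -4/sqrt(126), <v, e_3> = -3/sqrt(3).
Square and sum: Σ |<v, e_j>|^2 = 60/7.
Compute ||v||^2 = v·v = 12.
Deficit = 12 − 60/7 = 24/7 ≥ 0, confirming Bessel's inequality. (The deficit equals ||v − Σ <v,e_j> e_j||^2, the squared distance from v to span{e_j}.)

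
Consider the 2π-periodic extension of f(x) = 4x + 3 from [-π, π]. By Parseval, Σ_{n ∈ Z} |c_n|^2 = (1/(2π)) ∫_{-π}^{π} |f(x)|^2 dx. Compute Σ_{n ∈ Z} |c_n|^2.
Σ |c_n|^2 = 16π^2/3 + 9

Expand and integrate term by term over [-π, π]:
  ∫ (4x)^2 dx = 16·(2π^3/3); ∫ 2·4·(3)·x dx = 0 (odd integrand); ∫ 3^2 dx = 9·2π.
So (1/(2π)) ∫_{-π}^{π} (4x + 3)^2 dx = 16π^2/3 + 9 = 16π^2/3 + 9.
Parseval ⇒ Σ |c_n|^2 = 16π^2/3 + 9.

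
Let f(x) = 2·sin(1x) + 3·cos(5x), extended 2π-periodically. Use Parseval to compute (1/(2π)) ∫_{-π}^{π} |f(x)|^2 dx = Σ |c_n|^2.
Σ |c_n|^2 = 13/2

Expand |f|^2 and use orthogonality of {sin(nx), cos(mx)} on [-π, π]:
  ∫_{-π}^{π} sin(nx)^2 dx = π, ∫ cos(mx)^2 dx = π, and cross terms integrate to 0.
So ∫_{-π}^{π} f(x)^2 dx = 2^2 · π + 3^2 · π = (4 + 9)π.
Divide by 2π: (4 + 9)/2 = 13/2.
By Parseval, this equals Σ |c_n|^2.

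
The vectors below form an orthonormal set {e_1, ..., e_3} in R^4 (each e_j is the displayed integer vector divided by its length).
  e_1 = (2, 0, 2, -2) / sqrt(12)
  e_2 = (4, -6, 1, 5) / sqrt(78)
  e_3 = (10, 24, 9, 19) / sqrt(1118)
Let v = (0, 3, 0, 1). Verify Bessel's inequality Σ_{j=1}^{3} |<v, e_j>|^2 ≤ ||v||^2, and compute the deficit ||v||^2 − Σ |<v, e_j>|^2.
Σ |<v, e_j>|^2 = 426/43; ||v||^2 = 10; deficit = 4/43

Write each e_j = u_j / sqrt(<u_j, u_j>) where u_j is the displayed integer vector. Then <v, e_j> = <v, u_j> / sqrt(<u_j, u_j>), so |<v, e_j>|^2 = <v, u_j>^2 / <u_j, u_j>.
Coefficients: <v, e_1> = -2/sqrt(12), <v, e_2> = -13/sqrt(78), <v, e_3> = 91/sqrt(1118).
Square and sum: Σ |<v, e_j>|^2 = 426/43.
Compute ||v||^2 = v·v = 10.
Deficit = 10 − 426/43 = 4/43 ≥ 0, confirming Bessel's inequality. (The deficit equals ||v − Σ <v,e_j> e_j||^2, the squared distance from v to span{e_j}.)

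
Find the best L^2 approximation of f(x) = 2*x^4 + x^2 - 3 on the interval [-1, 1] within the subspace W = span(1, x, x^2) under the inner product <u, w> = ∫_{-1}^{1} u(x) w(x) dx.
g(x) = 19*x^2/7 - 111/35

The best approximation g ∈ W is the orthogonal projection of f onto W. Writing g = a_0 + a_1 x + a_2 x^2, the coefficients solve the normal equations G · a = b where
  G_{ij} = <φ_i, φ_j> and b_i = <f, φ_i>, with φ_0 = 1, φ_1 = x, φ_2 = x^2.
G =
  [2, 0, 2/3]
  [0, 2/3, 0]
  [2/3, 0, 2/5],
b = (-68/15, 0, -36/35).
Solving gives a_0 = -111/35, a_1 = 0, a_2 = 19/7, so
  g(x) = 19*x^2/7 - 111/35.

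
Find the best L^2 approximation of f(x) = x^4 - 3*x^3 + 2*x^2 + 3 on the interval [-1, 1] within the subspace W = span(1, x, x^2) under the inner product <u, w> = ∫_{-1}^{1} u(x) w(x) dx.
g(x) = 20*x^2/7 - 9*x/5 + 102/35

The best approximation g ∈ W is the orthogonal projection of f onto W. Writing g = a_0 + a_1 x + a_2 x^2, the coefficients solve the normal equations G · a = b where
  G_{ij} = <φ_i, φ_j> and b_i = <f, φ_i>, with φ_0 = 1, φ_1 = x, φ_2 = x^2.
G =
  [2, 0, 2/3]
  [0, 2/3, 0]
  [2/3, 0, 2/5],
b = (116/15, -6/5, 108/35).
Solving gives a_0 = 102/35, a_1 = -9/5, a_2 = 20/7, so
  g(x) = 20*x^2/7 - 9*x/5 + 102/35.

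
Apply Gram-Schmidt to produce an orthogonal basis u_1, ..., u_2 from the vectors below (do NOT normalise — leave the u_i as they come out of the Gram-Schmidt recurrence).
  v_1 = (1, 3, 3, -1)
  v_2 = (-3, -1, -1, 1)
Orthogonal basis:
  u_1 = (1, 3, 3, -1)
  u_2 = (-5/2, 1/2, 1/2, 1/2)

Apply the Gram-Schmidt recurrence
  u_1 = v_1
  u_i = v_i − Σ_{j<i} ((v_i · u_j) / (u_j · u_j)) · u_j.

Step by step this gives:
  u_1 = (1, 3, 3, -1)
  u_2 = (-5/2, 1/2, 1/2, 1/2)

Orthogonality check:
  u_2 · u_1 = 0 (should be 0)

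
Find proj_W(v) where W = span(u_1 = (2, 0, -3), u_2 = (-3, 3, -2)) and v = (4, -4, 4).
proj_W(v) = (536/143, -48/11, 548/143)

Set up U = [u_1 | ... | u_2] ∈ R^(3×2). The projector onto W = col(U) is P = U (U^T U)^(-1) U^T.
Compute U^T U =
  [13, 0]
  [0, 22],
and U^T v = (-4, -32).
Solve U^T U · c = U^T v for the coefficients: c = (-4/13, -16/11). The projection is proj_W(v) = U c.
Check: (v - proj_W(v)) · u_1 = 0  (should be 0).
Check: (v - proj_W(v)) · u_2 = 0  (should be 0).
Result: proj_W(v) = (536/143, -48/11, 548/143).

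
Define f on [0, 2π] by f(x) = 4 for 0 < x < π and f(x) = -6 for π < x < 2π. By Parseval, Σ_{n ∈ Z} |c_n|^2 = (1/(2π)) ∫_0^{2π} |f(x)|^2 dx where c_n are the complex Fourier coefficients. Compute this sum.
Σ |c_n|^2 = 26

Parseval equates the L^2 energy of f (normalised by 1/(2π)) with the ℓ^2 sum of its Fourier coefficients: (1/(2π)) ∫_0^{2π} |f|^2 = Σ |c_n|^2.
Compute the left side: (1/(2π)) [∫_0^π 4^2 dx + ∫_π^{2π} (-6)^2 dx] = (1/(2π)) · (16π + 36π) = (16 + 36)/2 = 26.
So Σ_{n ∈ Z} |c_n|^2 = 26.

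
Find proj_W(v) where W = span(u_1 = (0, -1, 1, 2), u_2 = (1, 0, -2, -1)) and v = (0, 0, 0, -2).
proj_W(v) = (-1/5, 4/5, -2/5, -7/5)

Set up U = [u_1 | ... | u_2] ∈ R^(4×2). The projector onto W = col(U) is P = U (U^T U)^(-1) U^T.
Compute U^T U =
  [6, -4]
  [-4, 6],
and U^T v = (-4, 2).
Solve U^T U · c = U^T v for the coefficients: c = (-4/5, -1/5). The projection is proj_W(v) = U c.
Check: (v - proj_W(v)) · u_1 = 0  (should be 0).
Check: (v - proj_W(v)) · u_2 = 0  (should be 0).
Result: proj_W(v) = (-1/5, 4/5, -2/5, -7/5).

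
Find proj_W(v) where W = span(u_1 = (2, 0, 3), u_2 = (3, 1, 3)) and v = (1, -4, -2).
proj_W(v) = (-35/22, -31/22, -3/11)

Set up U = [u_1 | ... | u_2] ∈ R^(3×2). The projector onto W = col(U) is P = U (U^T U)^(-1) U^T.
Compute U^T U =
  [13, 15]
  [15, 19],
and U^T v = (-4, -7).
Solve U^T U · c = U^T v for the coefficients: c = (29/22, -31/22). The projection is proj_W(v) = U c.
Check: (v - proj_W(v)) · u_1 = 0  (should be 0).
Check: (v - proj_W(v)) · u_2 = 0  (should be 0).
Result: proj_W(v) = (-35/22, -31/22, -3/11).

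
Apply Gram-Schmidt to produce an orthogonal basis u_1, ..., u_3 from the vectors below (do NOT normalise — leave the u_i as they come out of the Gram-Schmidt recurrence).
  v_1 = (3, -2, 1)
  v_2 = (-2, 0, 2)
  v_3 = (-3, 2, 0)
Orthogonal basis:
  u_1 = (3, -2, 1)
  u_2 = (-8/7, -4/7, 16/7)
  u_3 = (1/6, 1/3, 1/6)

Apply the Gram-Schmidt recurrence
  u_1 = v_1
  u_i = v_i − Σ_{j<i} ((v_i · u_j) / (u_j · u_j)) · u_j.

Step by step this gives:
  u_1 = (3, -2, 1)
  u_2 = (-8/7, -4/7, 16/7)
  u_3 = (1/6, 1/3, 1/6)

Orthogonality check:
  u_2 · u_1 = 0 (should be 0)
  u_3 · u_1 = 0 (should be 0)
  u_3 · u_2 = 0 (should be 0)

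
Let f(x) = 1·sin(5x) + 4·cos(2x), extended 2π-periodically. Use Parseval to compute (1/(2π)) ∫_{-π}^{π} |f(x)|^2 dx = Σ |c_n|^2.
Σ |c_n|^2 = 17/2

Expand |f|^2 and use orthogonality of {sin(nx), cos(mx)} on [-π, π]:
  ∫_{-π}^{π} sin(nx)^2 dx = π, ∫ cos(mx)^2 dx = π, and cross terms integrate to 0.
So ∫_{-π}^{π} f(x)^2 dx = 1^2 · π + 4^2 · π = (1 + 16)π.
Divide by 2π: (1 + 16)/2 = 17/2.
By Parseval, this equals Σ |c_n|^2.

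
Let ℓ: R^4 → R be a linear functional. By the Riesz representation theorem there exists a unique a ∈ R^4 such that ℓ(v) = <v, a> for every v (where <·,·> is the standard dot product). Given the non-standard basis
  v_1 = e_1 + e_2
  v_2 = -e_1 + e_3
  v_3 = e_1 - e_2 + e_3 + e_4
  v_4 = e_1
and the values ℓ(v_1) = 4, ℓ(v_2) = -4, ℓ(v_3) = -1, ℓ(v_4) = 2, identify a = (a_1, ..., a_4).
a = (2, 2, -2, 1)

Write a = (a_1, ..., a_4) in the standard basis. For each basis vector v_i, ℓ(v_i) = <v_i, a> is a linear equation in the a_j's. Collect the n equations into a matrix system V a = ℓ, where row i of V is v_i (expressed in the standard basis). Since V is invertible (lower-triangular with 1s on the diagonal, up to permutation), solve by back-substitution:
  V =
[[1, 1, 0, 0],
 [-1, 0, 1, 0],
 [1, -1, 1, 1],
 [1, 0, 0, 0]]
  V a = (4, -4, -1, 2)
Solving gives a = (2, 2, -2, 1).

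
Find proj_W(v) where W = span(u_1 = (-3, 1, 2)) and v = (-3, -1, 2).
proj_W(v) = (-18/7, 6/7, 12/7)

Set up U = [u_1 | ... | u_1] ∈ R^(3×1). The projector onto W = col(U) is P = U (U^T U)^(-1) U^T.
Compute U^T U =
  [14],
and U^T v = (12).
Solve U^T U · c = U^T v for the coefficients: c = (6/7). The projection is proj_W(v) = U c.
Check: (v - proj_W(v)) · u_1 = 0  (should be 0).
Result: proj_W(v) = (-18/7, 6/7, 12/7).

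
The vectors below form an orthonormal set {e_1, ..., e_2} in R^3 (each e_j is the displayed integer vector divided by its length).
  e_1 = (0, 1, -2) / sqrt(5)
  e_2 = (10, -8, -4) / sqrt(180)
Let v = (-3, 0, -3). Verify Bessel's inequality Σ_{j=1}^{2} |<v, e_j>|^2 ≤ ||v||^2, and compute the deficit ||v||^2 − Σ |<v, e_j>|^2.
Σ |<v, e_j>|^2 = 9; ||v||^2 = 18; deficit = 9

Write each e_j = u_j / sqrt(<u_j, u_j>) where u_j is the displayed integer vector. Then <v, e_j> = <v, u_j> / sqrt(<u_j, u_j>), so |<v, e_j>|^2 = <v, u_j>^2 / <u_j, u_j>.
Coefficients: <v, e_1> = 6/sqrt(5), <v, e_2> = -18/sqrt(180).
Square and sum: Σ |<v, e_j>|^2 = 9.
Compute ||v||^2 = v·v = 18.
Deficit = 18 − 9 = 9 ≥ 0, confirming Bessel's inequality. (The deficit equals ||v − Σ <v,e_j> e_j||^2, the squared distance from v to span{e_j}.)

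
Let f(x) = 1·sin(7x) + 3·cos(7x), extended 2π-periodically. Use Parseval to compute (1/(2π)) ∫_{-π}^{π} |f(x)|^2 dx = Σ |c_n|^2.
Σ |c_n|^2 = 5

Expand |f|^2 and use orthogonality of {sin(nx), cos(mx)} on [-π, π]:
  ∫_{-π}^{π} sin(nx)^2 dx = π, ∫ cos(mx)^2 dx = π, and cross terms integrate to 0.
So ∫_{-π}^{π} f(x)^2 dx = 1^2 · π + 3^2 · π = (1 + 9)π.
Divide by 2π: (1 + 9)/2 = 5.
By Parseval, this equals Σ |c_n|^2.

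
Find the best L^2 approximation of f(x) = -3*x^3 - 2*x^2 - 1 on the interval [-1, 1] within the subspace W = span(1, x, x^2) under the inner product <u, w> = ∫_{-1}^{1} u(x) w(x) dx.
g(x) = -2*x^2 - 9*x/5 - 1

The best approximation g ∈ W is the orthogonal projection of f onto W. Writing g = a_0 + a_1 x + a_2 x^2, the coefficients solve the normal equations G · a = b where
  G_{ij} = <φ_i, φ_j> and b_i = <f, φ_i>, with φ_0 = 1, φ_1 = x, φ_2 = x^2.
G =
  [2, 0, 2/3]
  [0, 2/3, 0]
  [2/3, 0, 2/5],
b = (-10/3, -6/5, -22/15).
Solving gives a_0 = -1, a_1 = -9/5, a_2 = -2, so
  g(x) = -2*x^2 - 9*x/5 - 1.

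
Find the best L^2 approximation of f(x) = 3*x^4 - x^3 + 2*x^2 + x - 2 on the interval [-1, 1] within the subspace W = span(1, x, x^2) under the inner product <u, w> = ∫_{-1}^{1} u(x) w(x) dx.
g(x) = 32*x^2/7 + 2*x/5 - 79/35

The best approximation g ∈ W is the orthogonal projection of f onto W. Writing g = a_0 + a_1 x + a_2 x^2, the coefficients solve the normal equations G · a = b where
  G_{ij} = <φ_i, φ_j> and b_i = <f, φ_i>, with φ_0 = 1, φ_1 = x, φ_2 = x^2.
G =
  [2, 0, 2/3]
  [0, 2/3, 0]
  [2/3, 0, 2/5],
b = (-22/15, 4/15, 34/105).
Solving gives a_0 = -79/35, a_1 = 2/5, a_2 = 32/7, so
  g(x) = 32*x^2/7 + 2*x/5 - 79/35.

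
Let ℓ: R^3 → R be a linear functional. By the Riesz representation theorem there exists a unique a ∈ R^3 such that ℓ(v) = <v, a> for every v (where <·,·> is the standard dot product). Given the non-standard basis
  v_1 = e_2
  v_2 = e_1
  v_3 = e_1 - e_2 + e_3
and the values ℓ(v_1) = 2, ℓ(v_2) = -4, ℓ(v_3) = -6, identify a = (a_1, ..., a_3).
a = (-4, 2, 0)

Write a = (a_1, ..., a_3) in the standard basis. For each basis vector v_i, ℓ(v_i) = <v_i, a> is a linear equation in the a_j's. Collect the n equations into a matrix system V a = ℓ, where row i of V is v_i (expressed in the standard basis). Since V is invertible (lower-triangular with 1s on the diagonal, up to permutation), solve by back-substitution:
  V =
[[0, 1, 0],
 [1, 0, 0],
 [1, -1, 1]]
  V a = (2, -4, -6)
Solving gives a = (-4, 2, 0).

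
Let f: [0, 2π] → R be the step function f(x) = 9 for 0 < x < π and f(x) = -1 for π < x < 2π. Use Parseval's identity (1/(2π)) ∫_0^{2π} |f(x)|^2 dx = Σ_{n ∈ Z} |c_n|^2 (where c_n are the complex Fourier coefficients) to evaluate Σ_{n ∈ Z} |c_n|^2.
Σ |c_n|^2 = 41

Parseval equates the L^2 energy of f (normalised by 1/(2π)) with the ℓ^2 sum of its Fourier coefficients: (1/(2π)) ∫_0^{2π} |f|^2 = Σ |c_n|^2.
Compute the left side: (1/(2π)) [∫_0^π 9^2 dx + ∫_π^{2π} (-1)^2 dx] = (1/(2π)) · (81π + 1π) = (81 + 1)/2 = 41.
So Σ_{n ∈ Z} |c_n|^2 = 41.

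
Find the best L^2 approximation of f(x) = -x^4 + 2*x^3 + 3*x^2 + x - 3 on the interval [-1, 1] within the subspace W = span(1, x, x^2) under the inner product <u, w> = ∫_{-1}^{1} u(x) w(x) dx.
g(x) = 15*x^2/7 + 11*x/5 - 102/35

The best approximation g ∈ W is the orthogonal projection of f onto W. Writing g = a_0 + a_1 x + a_2 x^2, the coefficients solve the normal equations G · a = b where
  G_{ij} = <φ_i, φ_j> and b_i = <f, φ_i>, with φ_0 = 1, φ_1 = x, φ_2 = x^2.
G =
  [2, 0, 2/3]
  [0, 2/3, 0]
  [2/3, 0, 2/5],
b = (-22/5, 22/15, -38/35).
Solving gives a_0 = -102/35, a_1 = 11/5, a_2 = 15/7, so
  g(x) = 15*x^2/7 + 11*x/5 - 102/35.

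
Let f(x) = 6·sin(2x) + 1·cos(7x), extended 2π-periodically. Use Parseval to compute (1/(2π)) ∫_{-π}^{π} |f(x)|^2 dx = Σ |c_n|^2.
Σ |c_n|^2 = 37/2

Expand |f|^2 and use orthogonality of {sin(nx), cos(mx)} on [-π, π]:
  ∫_{-π}^{π} sin(nx)^2 dx = π, ∫ cos(mx)^2 dx = π, and cross terms integrate to 0.
So ∫_{-π}^{π} f(x)^2 dx = 6^2 · π + 1^2 · π = (36 + 1)π.
Divide by 2π: (36 + 1)/2 = 37/2.
By Parseval, this equals Σ |c_n|^2.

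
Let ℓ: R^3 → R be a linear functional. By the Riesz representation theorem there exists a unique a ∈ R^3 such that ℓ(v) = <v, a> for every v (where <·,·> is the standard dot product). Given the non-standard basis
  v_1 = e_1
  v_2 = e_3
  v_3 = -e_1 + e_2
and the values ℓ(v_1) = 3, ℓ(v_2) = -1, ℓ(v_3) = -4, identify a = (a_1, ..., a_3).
a = (3, -1, -1)

Write a = (a_1, ..., a_3) in the standard basis. For each basis vector v_i, ℓ(v_i) = <v_i, a> is a linear equation in the a_j's. Collect the n equations into a matrix system V a = ℓ, where row i of V is v_i (expressed in the standard basis). Since V is invertible (lower-triangular with 1s on the diagonal, up to permutation), solve by back-substitution:
  V =
[[1, 0, 0],
 [0, 0, 1],
 [-1, 1, 0]]
  V a = (3, -1, -4)
Solving gives a = (3, -1, -1).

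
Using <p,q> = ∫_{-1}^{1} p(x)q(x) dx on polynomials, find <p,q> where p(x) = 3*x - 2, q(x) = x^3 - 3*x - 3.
<p,q> = 36/5

Expand the product: p(x)·q(x) = 3*x^4 - 2*x^3 - 9*x^2 - 3*x + 6.
∫_{-1}^{1} of each monomial x^k gives [2/(k+1) if k even, 0 if k odd]. Integrating term-by-term (or equivalently evaluating the antiderivative F(x) = 3*x^5/5 - x^4/2 - 3*x^3 - 3*x^2/2 + 6*x at the endpoints):
  F(1) − F(−1) = 8/5 − (-28/5) = 36/5.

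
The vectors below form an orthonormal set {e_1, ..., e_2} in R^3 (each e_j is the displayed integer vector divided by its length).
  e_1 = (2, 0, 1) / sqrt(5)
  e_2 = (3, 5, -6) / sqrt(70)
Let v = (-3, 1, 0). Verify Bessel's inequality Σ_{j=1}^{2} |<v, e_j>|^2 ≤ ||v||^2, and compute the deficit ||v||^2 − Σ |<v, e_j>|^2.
Σ |<v, e_j>|^2 = 52/7; ||v||^2 = 10; deficit = 18/7

Write each e_j = u_j / sqrt(<u_j, u_j>) where u_j is the displayed integer vector. Then <v, e_j> = <v, u_j> / sqrt(<u_j, u_j>), so |<v, e_j>|^2 = <v, u_j>^2 / <u_j, u_j>.
Coefficients: <v, e_1> = -6/sqrt(5), <v, e_2> = -4/sqrt(70).
Square and sum: Σ |<v, e_j>|^2 = 52/7.
Compute ||v||^2 = v·v = 10.
Deficit = 10 − 52/7 = 18/7 ≥ 0, confirming Bessel's inequality. (The deficit equals ||v − Σ <v,e_j> e_j||^2, the squared distance from v to span{e_j}.)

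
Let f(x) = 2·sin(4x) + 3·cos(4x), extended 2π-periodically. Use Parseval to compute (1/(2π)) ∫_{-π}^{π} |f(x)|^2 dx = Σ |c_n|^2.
Σ |c_n|^2 = 13/2

Expand |f|^2 and use orthogonality of {sin(nx), cos(mx)} on [-π, π]:
  ∫_{-π}^{π} sin(nx)^2 dx = π, ∫ cos(mx)^2 dx = π, and cross terms integrate to 0.
So ∫_{-π}^{π} f(x)^2 dx = 2^2 · π + 3^2 · π = (4 + 9)π.
Divide by 2π: (4 + 9)/2 = 13/2.
By Parseval, this equals Σ |c_n|^2.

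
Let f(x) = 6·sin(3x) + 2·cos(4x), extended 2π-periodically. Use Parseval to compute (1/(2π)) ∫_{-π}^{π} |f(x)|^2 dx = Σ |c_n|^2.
Σ |c_n|^2 = 20

Expand |f|^2 and use orthogonality of {sin(nx), cos(mx)} on [-π, π]:
  ∫_{-π}^{π} sin(nx)^2 dx = π, ∫ cos(mx)^2 dx = π, and cross terms integrate to 0.
So ∫_{-π}^{π} f(x)^2 dx = 6^2 · π + 2^2 · π = (36 + 4)π.
Divide by 2π: (36 + 4)/2 = 20.
By Parseval, this equals Σ |c_n|^2.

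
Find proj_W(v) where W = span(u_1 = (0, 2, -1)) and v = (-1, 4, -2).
proj_W(v) = (0, 4, -2)

Set up U = [u_1 | ... | u_1] ∈ R^(3×1). The projector onto W = col(U) is P = U (U^T U)^(-1) U^T.
Compute U^T U =
  [5],
and U^T v = (10).
Solve U^T U · c = U^T v for the coefficients: c = (2). The projection is proj_W(v) = U c.
Check: (v - proj_W(v)) · u_1 = 0  (should be 0).
Result: proj_W(v) = (0, 4, -2).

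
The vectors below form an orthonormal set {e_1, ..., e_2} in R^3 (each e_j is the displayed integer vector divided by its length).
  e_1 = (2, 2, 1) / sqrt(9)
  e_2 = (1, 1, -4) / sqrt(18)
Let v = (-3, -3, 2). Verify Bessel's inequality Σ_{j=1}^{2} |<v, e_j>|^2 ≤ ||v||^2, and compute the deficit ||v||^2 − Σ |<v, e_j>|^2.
Σ |<v, e_j>|^2 = 22; ||v||^2 = 22; deficit = 0

Write each e_j = u_j / sqrt(<u_j, u_j>) where u_j is the displayed integer vector. Then <v, e_j> = <v, u_j> / sqrt(<u_j, u_j>), so |<v, e_j>|^2 = <v, u_j>^2 / <u_j, u_j>.
Coefficients: <v, e_1> = -10/sqrt(9), <v, e_2> = -14/sqrt(18).
Square and sum: Σ |<v, e_j>|^2 = 22.
Compute ||v||^2 = v·v = 22.
Deficit = 22 − 22 = 0 ≥ 0, confirming Bessel's inequality. (The deficit equals ||v − Σ <v,e_j> e_j||^2, the squared distance from v to span{e_j}.)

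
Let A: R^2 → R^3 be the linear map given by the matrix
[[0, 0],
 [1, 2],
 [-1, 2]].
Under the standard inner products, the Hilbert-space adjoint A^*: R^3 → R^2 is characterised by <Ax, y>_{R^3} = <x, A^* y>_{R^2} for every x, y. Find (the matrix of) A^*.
A^* = A^T =
[[0, 1, -1],
 [0, 2, 2]]

For real matrices with standard dot products, the defining identity <Ax, y> = <x, A^* y> gives (Ax)^T y = x^T (A^*) y, i.e. x^T A^T y = x^T (A^*) y. Since this holds for all x, y, we must have A^* = A^T. Therefore
A^* =
[[0, 1, -1],
 [0, 2, 2]].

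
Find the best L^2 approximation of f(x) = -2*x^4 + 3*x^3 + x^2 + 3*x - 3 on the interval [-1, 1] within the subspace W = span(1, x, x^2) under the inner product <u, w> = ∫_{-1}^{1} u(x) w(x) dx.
g(x) = -5*x^2/7 + 24*x/5 - 99/35

The best approximation g ∈ W is the orthogonal projection of f onto W. Writing g = a_0 + a_1 x + a_2 x^2, the coefficients solve the normal equations G · a = b where
  G_{ij} = <φ_i, φ_j> and b_i = <f, φ_i>, with φ_0 = 1, φ_1 = x, φ_2 = x^2.
G =
  [2, 0, 2/3]
  [0, 2/3, 0]
  [2/3, 0, 2/5],
b = (-92/15, 16/5, -76/35).
Solving gives a_0 = -99/35, a_1 = 24/5, a_2 = -5/7, so
  g(x) = -5*x^2/7 + 24*x/5 - 99/35.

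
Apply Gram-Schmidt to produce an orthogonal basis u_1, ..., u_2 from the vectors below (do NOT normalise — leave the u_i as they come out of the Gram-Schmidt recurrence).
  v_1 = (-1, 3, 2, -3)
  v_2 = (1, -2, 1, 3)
Orthogonal basis:
  u_1 = (-1, 3, 2, -3)
  u_2 = (9/23, -4/23, 51/23, 27/23)

Apply the Gram-Schmidt recurrence
  u_1 = v_1
  u_i = v_i − Σ_{j<i} ((v_i · u_j) / (u_j · u_j)) · u_j.

Step by step this gives:
  u_1 = (-1, 3, 2, -3)
  u_2 = (9/23, -4/23, 51/23, 27/23)

Orthogonality check:
  u_2 · u_1 = 0 (should be 0)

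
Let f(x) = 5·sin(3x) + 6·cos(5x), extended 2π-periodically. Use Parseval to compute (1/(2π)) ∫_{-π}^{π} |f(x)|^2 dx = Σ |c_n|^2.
Σ |c_n|^2 = 61/2

Expand |f|^2 and use orthogonality of {sin(nx), cos(mx)} on [-π, π]:
  ∫_{-π}^{π} sin(nx)^2 dx = π, ∫ cos(mx)^2 dx = π, and cross terms integrate to 0.
So ∫_{-π}^{π} f(x)^2 dx = 5^2 · π + 6^2 · π = (25 + 36)π.
Divide by 2π: (25 + 36)/2 = 61/2.
By Parseval, this equals Σ |c_n|^2.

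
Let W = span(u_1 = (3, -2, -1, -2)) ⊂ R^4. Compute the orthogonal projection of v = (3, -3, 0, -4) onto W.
proj_W(v) = (23/6, -23/9, -23/18, -23/9)

Set up U = [u_1 | ... | u_1] ∈ R^(4×1). The projector onto W = col(U) is P = U (U^T U)^(-1) U^T.
Compute U^T U =
  [18],
and U^T v = (23).
Solve U^T U · c = U^T v for the coefficients: c = (23/18). The projection is proj_W(v) = U c.
Check: (v - proj_W(v)) · u_1 = 0  (should be 0).
Result: proj_W(v) = (23/6, -23/9, -23/18, -23/9).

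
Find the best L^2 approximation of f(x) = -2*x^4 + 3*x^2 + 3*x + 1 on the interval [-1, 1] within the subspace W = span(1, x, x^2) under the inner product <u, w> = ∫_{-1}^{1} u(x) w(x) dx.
g(x) = 9*x^2/7 + 3*x + 41/35

The best approximation g ∈ W is the orthogonal projection of f onto W. Writing g = a_0 + a_1 x + a_2 x^2, the coefficients solve the normal equations G · a = b where
  G_{ij} = <φ_i, φ_j> and b_i = <f, φ_i>, with φ_0 = 1, φ_1 = x, φ_2 = x^2.
G =
  [2, 0, 2/3]
  [0, 2/3, 0]
  [2/3, 0, 2/5],
b = (16/5, 2, 136/105).
Solving gives a_0 = 41/35, a_1 = 3, a_2 = 9/7, so
  g(x) = 9*x^2/7 + 3*x + 41/35.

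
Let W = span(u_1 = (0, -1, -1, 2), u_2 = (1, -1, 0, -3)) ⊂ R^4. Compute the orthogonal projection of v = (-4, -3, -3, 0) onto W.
proj_W(v) = (24/41, -85/41, -61/41, 50/41)

Set up U = [u_1 | ... | u_2] ∈ R^(4×2). The projector onto W = col(U) is P = U (U^T U)^(-1) U^T.
Compute U^T U =
  [6, -5]
  [-5, 11],
and U^T v = (6, -1).
Solve U^T U · c = U^T v for the coefficients: c = (61/41, 24/41). The projection is proj_W(v) = U c.
Check: (v - proj_W(v)) · u_1 = 0  (should be 0).
Check: (v - proj_W(v)) · u_2 = 0  (should be 0).
Result: proj_W(v) = (24/41, -85/41, -61/41, 50/41).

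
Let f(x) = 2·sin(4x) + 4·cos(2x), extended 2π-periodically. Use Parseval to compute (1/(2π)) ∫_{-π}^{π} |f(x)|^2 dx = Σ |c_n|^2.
Σ |c_n|^2 = 10

Expand |f|^2 and use orthogonality of {sin(nx), cos(mx)} on [-π, π]:
  ∫_{-π}^{π} sin(nx)^2 dx = π, ∫ cos(mx)^2 dx = π, and cross terms integrate to 0.
So ∫_{-π}^{π} f(x)^2 dx = 2^2 · π + 4^2 · π = (4 + 16)π.
Divide by 2π: (4 + 16)/2 = 10.
By Parseval, this equals Σ |c_n|^2.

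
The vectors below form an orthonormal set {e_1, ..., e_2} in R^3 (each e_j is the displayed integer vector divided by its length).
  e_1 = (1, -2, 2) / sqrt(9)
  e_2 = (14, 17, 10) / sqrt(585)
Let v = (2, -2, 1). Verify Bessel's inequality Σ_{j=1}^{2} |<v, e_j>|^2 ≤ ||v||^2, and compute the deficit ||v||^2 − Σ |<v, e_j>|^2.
Σ |<v, e_j>|^2 = 464/65; ||v||^2 = 9; deficit = 121/65

Write each e_j = u_j / sqrt(<u_j, u_j>) where u_j is the displayed integer vector. Then <v, e_j> = <v, u_j> / sqrt(<u_j, u_j>), so |<v, e_j>|^2 = <v, u_j>^2 / <u_j, u_j>.
Coefficients: <v, e_1> = 8/sqrt(9), <v, e_2> = 4/sqrt(585).
Square and sum: Σ |<v, e_j>|^2 = 464/65.
Compute ||v||^2 = v·v = 9.
Deficit = 9 − 464/65 = 121/65 ≥ 0, confirming Bessel's inequality. (The deficit equals ||v − Σ <v,e_j> e_j||^2, the squared distance from v to span{e_j}.)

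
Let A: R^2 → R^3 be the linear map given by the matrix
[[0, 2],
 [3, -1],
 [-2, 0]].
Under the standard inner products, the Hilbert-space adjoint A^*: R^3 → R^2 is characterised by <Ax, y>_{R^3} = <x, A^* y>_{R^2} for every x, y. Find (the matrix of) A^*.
A^* = A^T =
[[0, 3, -2],
 [2, -1, 0]]

For real matrices with standard dot products, the defining identity <Ax, y> = <x, A^* y> gives (Ax)^T y = x^T (A^*) y, i.e. x^T A^T y = x^T (A^*) y. Since this holds for all x, y, we must have A^* = A^T. Therefore
A^* =
[[0, 3, -2],
 [2, -1, 0]].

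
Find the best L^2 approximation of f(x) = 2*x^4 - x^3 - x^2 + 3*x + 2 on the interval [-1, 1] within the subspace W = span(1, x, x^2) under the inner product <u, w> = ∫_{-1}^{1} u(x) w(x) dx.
g(x) = 5*x^2/7 + 12*x/5 + 64/35

The best approximation g ∈ W is the orthogonal projection of f onto W. Writing g = a_0 + a_1 x + a_2 x^2, the coefficients solve the normal equations G · a = b where
  G_{ij} = <φ_i, φ_j> and b_i = <f, φ_i>, with φ_0 = 1, φ_1 = x, φ_2 = x^2.
G =
  [2, 0, 2/3]
  [0, 2/3, 0]
  [2/3, 0, 2/5],
b = (62/15, 8/5, 158/105).
Solving gives a_0 = 64/35, a_1 = 12/5, a_2 = 5/7, so
  g(x) = 5*x^2/7 + 12*x/5 + 64/35.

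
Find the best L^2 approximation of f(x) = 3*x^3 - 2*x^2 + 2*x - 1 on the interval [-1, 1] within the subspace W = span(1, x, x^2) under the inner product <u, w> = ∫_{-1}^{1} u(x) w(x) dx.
g(x) = -2*x^2 + 19*x/5 - 1

The best approximation g ∈ W is the orthogonal projection of f onto W. Writing g = a_0 + a_1 x + a_2 x^2, the coefficients solve the normal equations G · a = b where
  G_{ij} = <φ_i, φ_j> and b_i = <f, φ_i>, with φ_0 = 1, φ_1 = x, φ_2 = x^2.
G =
  [2, 0, 2/3]
  [0, 2/3, 0]
  [2/3, 0, 2/5],
b = (-10/3, 38/15, -22/15).
Solving gives a_0 = -1, a_1 = 19/5, a_2 = -2, so
  g(x) = -2*x^2 + 19*x/5 - 1.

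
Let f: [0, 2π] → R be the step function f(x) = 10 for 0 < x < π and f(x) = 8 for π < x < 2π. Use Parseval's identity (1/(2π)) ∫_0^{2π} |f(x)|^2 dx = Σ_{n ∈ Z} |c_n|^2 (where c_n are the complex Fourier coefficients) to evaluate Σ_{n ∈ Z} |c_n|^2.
Σ |c_n|^2 = 82

Parseval equates the L^2 energy of f (normalised by 1/(2π)) with the ℓ^2 sum of its Fourier coefficients: (1/(2π)) ∫_0^{2π} |f|^2 = Σ |c_n|^2.
Compute the left side: (1/(2π)) [∫_0^π 10^2 dx + ∫_π^{2π} 8^2 dx] = (1/(2π)) · (100π + 64π) = (100 + 64)/2 = 82.
So Σ_{n ∈ Z} |c_n|^2 = 82.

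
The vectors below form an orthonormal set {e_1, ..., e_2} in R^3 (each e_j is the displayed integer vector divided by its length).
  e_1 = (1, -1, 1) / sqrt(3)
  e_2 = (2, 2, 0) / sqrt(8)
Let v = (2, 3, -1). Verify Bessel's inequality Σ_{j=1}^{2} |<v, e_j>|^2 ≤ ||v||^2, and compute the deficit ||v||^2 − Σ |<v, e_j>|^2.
Σ |<v, e_j>|^2 = 83/6; ||v||^2 = 14; deficit = 1/6

Write each e_j = u_j / sqrt(<u_j, u_j>) where u_j is the displayed integer vector. Then <v, e_j> = <v, u_j> / sqrt(<u_j, u_j>), so |<v, e_j>|^2 = <v, u_j>^2 / <u_j, u_j>.
Coefficients: <v, e_1> = -2/sqrt(3), <v, e_2> = 10/sqrt(8).
Square and sum: Σ |<v, e_j>|^2 = 83/6.
Compute ||v||^2 = v·v = 14.
Deficit = 14 − 83/6 = 1/6 ≥ 0, confirming Bessel's inequality. (The deficit equals ||v − Σ <v,e_j> e_j||^2, the squared distance from v to span{e_j}.)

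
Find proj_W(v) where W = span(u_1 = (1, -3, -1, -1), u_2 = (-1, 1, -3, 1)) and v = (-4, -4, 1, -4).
proj_W(v) = (9/7, -104/35, 17/35, -9/7)

Set up U = [u_1 | ... | u_2] ∈ R^(4×2). The projector onto W = col(U) is P = U (U^T U)^(-1) U^T.
Compute U^T U =
  [12, -2]
  [-2, 12],
and U^T v = (11, -7).
Solve U^T U · c = U^T v for the coefficients: c = (59/70, -31/70). The projection is proj_W(v) = U c.
Check: (v - proj_W(v)) · u_1 = 0  (should be 0).
Check: (v - proj_W(v)) · u_2 = 0  (should be 0).
Result: proj_W(v) = (9/7, -104/35, 17/35, -9/7).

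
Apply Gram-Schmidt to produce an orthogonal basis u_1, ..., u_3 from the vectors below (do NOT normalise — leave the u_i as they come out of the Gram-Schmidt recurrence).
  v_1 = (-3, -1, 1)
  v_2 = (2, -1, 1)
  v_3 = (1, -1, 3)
Orthogonal basis:
  u_1 = (-3, -1, 1)
  u_2 = (10/11, -15/11, 15/11)
  u_3 = (0, 1, 1)

Apply the Gram-Schmidt recurrence
  u_1 = v_1
  u_i = v_i − Σ_{j<i} ((v_i · u_j) / (u_j · u_j)) · u_j.

Step by step this gives:
  u_1 = (-3, -1, 1)
  u_2 = (10/11, -15/11, 15/11)
  u_3 = (0, 1, 1)

Orthogonality check:
  u_2 · u_1 = 0 (should be 0)
  u_3 · u_1 = 0 (should be 0)
  u_3 · u_2 = 0 (should be 0)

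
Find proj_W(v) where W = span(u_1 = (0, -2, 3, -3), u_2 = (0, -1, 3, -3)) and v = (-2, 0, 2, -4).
proj_W(v) = (0, 0, 3, -3)

Set up U = [u_1 | ... | u_2] ∈ R^(4×2). The projector onto W = col(U) is P = U (U^T U)^(-1) U^T.
Compute U^T U =
  [22, 20]
  [20, 19],
and U^T v = (18, 18).
Solve U^T U · c = U^T v for the coefficients: c = (-1, 2). The projection is proj_W(v) = U c.
Check: (v - proj_W(v)) · u_1 = 0  (should be 0).
Check: (v - proj_W(v)) · u_2 = 0  (should be 0).
Result: proj_W(v) = (0, 0, 3, -3).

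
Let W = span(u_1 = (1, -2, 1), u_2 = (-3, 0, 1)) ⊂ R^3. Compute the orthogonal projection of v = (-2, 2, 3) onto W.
proj_W(v) = (-39/14, 3/7, 9/14)

Set up U = [u_1 | ... | u_2] ∈ R^(3×2). The projector onto W = col(U) is P = U (U^T U)^(-1) U^T.
Compute U^T U =
  [6, -2]
  [-2, 10],
and U^T v = (-3, 9).
Solve U^T U · c = U^T v for the coefficients: c = (-3/14, 6/7). The projection is proj_W(v) = U c.
Check: (v - proj_W(v)) · u_1 = 0  (should be 0).
Check: (v - proj_W(v)) · u_2 = 0  (should be 0).
Result: proj_W(v) = (-39/14, 3/7, 9/14).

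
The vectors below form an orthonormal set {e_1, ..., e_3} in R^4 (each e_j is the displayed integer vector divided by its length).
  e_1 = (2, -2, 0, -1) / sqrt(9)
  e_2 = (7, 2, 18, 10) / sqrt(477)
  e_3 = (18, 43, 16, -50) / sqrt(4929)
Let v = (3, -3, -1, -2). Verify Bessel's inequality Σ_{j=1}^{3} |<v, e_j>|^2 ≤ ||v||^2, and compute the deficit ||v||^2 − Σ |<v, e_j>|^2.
Σ |<v, e_j>|^2 = 710/31; ||v||^2 = 23; deficit = 3/31

Write each e_j = u_j / sqrt(<u_j, u_j>) where u_j is the displayed integer vector. Then <v, e_j> = <v, u_j> / sqrt(<u_j, u_j>), so |<v, e_j>|^2 = <v, u_j>^2 / <u_j, u_j>.
Coefficients: <v, e_1> = 14/sqrt(9), <v, e_2> = -23/sqrt(477), <v, e_3> = 9/sqrt(4929).
Square and sum: Σ |<v, e_j>|^2 = 710/31.
Compute ||v||^2 = v·v = 23.
Deficit = 23 − 710/31 = 3/31 ≥ 0, confirming Bessel's inequality. (The deficit equals ||v − Σ <v,e_j> e_j||^2, the squared distance from v to span{e_j}.)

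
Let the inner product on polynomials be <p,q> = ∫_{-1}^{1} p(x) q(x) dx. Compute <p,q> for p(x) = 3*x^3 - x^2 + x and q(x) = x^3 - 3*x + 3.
<p,q> = -222/35

Expand the product: p(x)·q(x) = 3*x^6 - x^5 - 8*x^4 + 12*x^3 - 6*x^2 + 3*x.
∫_{-1}^{1} of each monomial x^k gives [2/(k+1) if k even, 0 if k odd]. Integrating term-by-term (or equivalently evaluating the antiderivative F(x) = 3*x^7/7 - x^6/6 - 8*x^5/5 + 3*x^4 - 2*x^3 + 3*x^2/2 at the endpoints):
  F(1) − F(−1) = 122/105 − (788/105) = -222/35.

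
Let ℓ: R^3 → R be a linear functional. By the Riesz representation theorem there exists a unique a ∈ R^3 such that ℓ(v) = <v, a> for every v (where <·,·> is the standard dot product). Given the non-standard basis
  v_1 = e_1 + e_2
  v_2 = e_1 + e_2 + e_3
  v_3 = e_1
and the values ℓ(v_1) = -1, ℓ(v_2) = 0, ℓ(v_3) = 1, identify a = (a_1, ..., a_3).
a = (1, -2, 1)

Write a = (a_1, ..., a_3) in the standard basis. For each basis vector v_i, ℓ(v_i) = <v_i, a> is a linear equation in the a_j's. Collect the n equations into a matrix system V a = ℓ, where row i of V is v_i (expressed in the standard basis). Since V is invertible (lower-triangular with 1s on the diagonal, up to permutation), solve by back-substitution:
  V =
[[1, 1, 0],
 [1, 1, 1],
 [1, 0, 0]]
  V a = (-1, 0, 1)
Solving gives a = (1, -2, 1).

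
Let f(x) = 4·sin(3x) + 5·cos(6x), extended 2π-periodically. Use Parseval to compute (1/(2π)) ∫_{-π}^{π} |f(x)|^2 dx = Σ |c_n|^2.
Σ |c_n|^2 = 41/2

Expand |f|^2 and use orthogonality of {sin(nx), cos(mx)} on [-π, π]:
  ∫_{-π}^{π} sin(nx)^2 dx = π, ∫ cos(mx)^2 dx = π, and cross terms integrate to 0.
So ∫_{-π}^{π} f(x)^2 dx = 4^2 · π + 5^2 · π = (16 + 25)π.
Divide by 2π: (16 + 25)/2 = 41/2.
By Parseval, this equals Σ |c_n|^2.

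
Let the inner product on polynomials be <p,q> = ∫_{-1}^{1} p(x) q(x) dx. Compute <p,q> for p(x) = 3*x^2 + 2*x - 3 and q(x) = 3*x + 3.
<p,q> = -8

Expand the product: p(x)·q(x) = 9*x^3 + 15*x^2 - 3*x - 9.
∫_{-1}^{1} of each monomial x^k gives [2/(k+1) if k even, 0 if k odd]. Integrating term-by-term (or equivalently evaluating the antiderivative F(x) = 9*x^4/4 + 5*x^3 - 3*x^2/2 - 9*x at the endpoints):
  F(1) − F(−1) = -13/4 − (19/4) = -8.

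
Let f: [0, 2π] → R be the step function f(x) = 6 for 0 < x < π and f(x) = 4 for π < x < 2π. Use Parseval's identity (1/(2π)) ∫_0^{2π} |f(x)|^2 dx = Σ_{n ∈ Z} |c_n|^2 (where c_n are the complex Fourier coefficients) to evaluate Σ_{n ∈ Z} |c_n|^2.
Σ |c_n|^2 = 26

Parseval equates the L^2 energy of f (normalised by 1/(2π)) with the ℓ^2 sum of its Fourier coefficients: (1/(2π)) ∫_0^{2π} |f|^2 = Σ |c_n|^2.
Compute the left side: (1/(2π)) [∫_0^π 6^2 dx + ∫_π^{2π} 4^2 dx] = (1/(2π)) · (36π + 16π) = (36 + 16)/2 = 26.
So Σ_{n ∈ Z} |c_n|^2 = 26.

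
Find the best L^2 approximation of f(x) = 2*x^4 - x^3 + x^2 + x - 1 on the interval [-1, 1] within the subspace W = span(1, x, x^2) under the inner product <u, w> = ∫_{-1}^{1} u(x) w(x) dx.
g(x) = 19*x^2/7 + 2*x/5 - 41/35

The best approximation g ∈ W is the orthogonal projection of f onto W. Writing g = a_0 + a_1 x + a_2 x^2, the coefficients solve the normal equations G · a = b where
  G_{ij} = <φ_i, φ_j> and b_i = <f, φ_i>, with φ_0 = 1, φ_1 = x, φ_2 = x^2.
G =
  [2, 0, 2/3]
  [0, 2/3, 0]
  [2/3, 0, 2/5],
b = (-8/15, 4/15, 32/105).
Solving gives a_0 = -41/35, a_1 = 2/5, a_2 = 19/7, so
  g(x) = 19*x^2/7 + 2*x/5 - 41/35.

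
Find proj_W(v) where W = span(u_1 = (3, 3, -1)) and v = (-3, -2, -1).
proj_W(v) = (-42/19, -42/19, 14/19)

Set up U = [u_1 | ... | u_1] ∈ R^(3×1). The projector onto W = col(U) is P = U (U^T U)^(-1) U^T.
Compute U^T U =
  [19],
and U^T v = (-14).
Solve U^T U · c = U^T v for the coefficients: c = (-14/19). The projection is proj_W(v) = U c.
Check: (v - proj_W(v)) · u_1 = 0  (should be 0).
Result: proj_W(v) = (-42/19, -42/19, 14/19).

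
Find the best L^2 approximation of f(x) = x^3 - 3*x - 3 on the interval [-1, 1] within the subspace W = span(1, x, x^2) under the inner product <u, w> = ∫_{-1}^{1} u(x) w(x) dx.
g(x) = -12*x/5 - 3

The best approximation g ∈ W is the orthogonal projection of f onto W. Writing g = a_0 + a_1 x + a_2 x^2, the coefficients solve the normal equations G · a = b where
  G_{ij} = <φ_i, φ_j> and b_i = <f, φ_i>, with φ_0 = 1, φ_1 = x, φ_2 = x^2.
G =
  [2, 0, 2/3]
  [0, 2/3, 0]
  [2/3, 0, 2/5],
b = (-6, -8/5, -2).
Solving gives a_0 = -3, a_1 = -12/5, a_2 = 0, so
  g(x) = -12*x/5 - 3.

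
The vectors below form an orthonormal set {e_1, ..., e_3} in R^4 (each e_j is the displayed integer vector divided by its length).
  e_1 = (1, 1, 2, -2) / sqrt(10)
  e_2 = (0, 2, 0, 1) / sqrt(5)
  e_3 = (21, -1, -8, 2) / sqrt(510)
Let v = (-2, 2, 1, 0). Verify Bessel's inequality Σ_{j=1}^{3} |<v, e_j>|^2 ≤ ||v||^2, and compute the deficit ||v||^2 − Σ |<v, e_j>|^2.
Σ |<v, e_j>|^2 = 454/51; ||v||^2 = 9; deficit = 5/51

Write each e_j = u_j / sqrt(<u_j, u_j>) where u_j is the displayed integer vector. Then <v, e_j> = <v, u_j> / sqrt(<u_j, u_j>), so |<v, e_j>|^2 = <v, u_j>^2 / <u_j, u_j>.
Coefficients: <v, e_1> = 2/sqrt(10), <v, e_2> = 4/sqrt(5), <v, e_3> = -52/sqrt(510).
Square and sum: Σ |<v, e_j>|^2 = 454/51.
Compute ||v||^2 = v·v = 9.
Deficit = 9 − 454/51 = 5/51 ≥ 0, confirming Bessel's inequality. (The deficit equals ||v − Σ <v,e_j> e_j||^2, the squared distance from v to span{e_j}.)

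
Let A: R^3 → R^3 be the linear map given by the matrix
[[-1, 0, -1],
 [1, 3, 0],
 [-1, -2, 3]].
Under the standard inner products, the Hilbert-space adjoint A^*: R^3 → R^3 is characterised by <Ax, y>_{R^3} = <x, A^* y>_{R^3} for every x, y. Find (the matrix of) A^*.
A^* = A^T =
[[-1, 1, -1],
 [0, 3, -2],
 [-1, 0, 3]]

For real matrices with standard dot products, the defining identity <Ax, y> = <x, A^* y> gives (Ax)^T y = x^T (A^*) y, i.e. x^T A^T y = x^T (A^*) y. Since this holds for all x, y, we must have A^* = A^T. Therefore
A^* =
[[-1, 1, -1],
 [0, 3, -2],
 [-1, 0, 3]].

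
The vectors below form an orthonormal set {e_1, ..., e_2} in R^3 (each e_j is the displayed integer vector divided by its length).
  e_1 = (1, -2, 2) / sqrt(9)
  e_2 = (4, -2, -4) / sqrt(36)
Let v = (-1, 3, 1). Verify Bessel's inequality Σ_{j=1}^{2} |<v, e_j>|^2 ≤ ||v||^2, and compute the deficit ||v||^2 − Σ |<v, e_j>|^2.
Σ |<v, e_j>|^2 = 74/9; ||v||^2 = 11; deficit = 25/9

Write each e_j = u_j / sqrt(<u_j, u_j>) where u_j is the displayed integer vector. Then <v, e_j> = <v, u_j> / sqrt(<u_j, u_j>), so |<v, e_j>|^2 = <v, u_j>^2 / <u_j, u_j>.
Coefficients: <v, e_1> = -5/sqrt(9), <v, e_2> = -14/sqrt(36).
Square and sum: Σ |<v, e_j>|^2 = 74/9.
Compute ||v||^2 = v·v = 11.
Deficit = 11 − 74/9 = 25/9 ≥ 0, confirming Bessel's inequality. (The deficit equals ||v − Σ <v,e_j> e_j||^2, the squared distance from v to span{e_j}.)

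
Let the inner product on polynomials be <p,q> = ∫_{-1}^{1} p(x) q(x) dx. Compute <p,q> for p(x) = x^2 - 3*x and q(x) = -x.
<p,q> = 2

Expand the product: p(x)·q(x) = -x^3 + 3*x^2.
∫_{-1}^{1} of each monomial x^k gives [2/(k+1) if k even, 0 if k odd]. Integrating term-by-term (or equivalently evaluating the antiderivative F(x) = -x^4/4 + x^3 at the endpoints):
  F(1) − F(−1) = 3/4 − (-5/4) = 2.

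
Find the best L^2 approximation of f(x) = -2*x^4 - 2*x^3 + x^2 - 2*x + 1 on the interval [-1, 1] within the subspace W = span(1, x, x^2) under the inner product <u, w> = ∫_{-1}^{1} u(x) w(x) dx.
g(x) = -5*x^2/7 - 16*x/5 + 41/35

The best approximation g ∈ W is the orthogonal projection of f onto W. Writing g = a_0 + a_1 x + a_2 x^2, the coefficients solve the normal equations G · a = b where
  G_{ij} = <φ_i, φ_j> and b_i = <f, φ_i>, with φ_0 = 1, φ_1 = x, φ_2 = x^2.
G =
  [2, 0, 2/3]
  [0, 2/3, 0]
  [2/3, 0, 2/5],
b = (28/15, -32/15, 52/105).
Solving gives a_0 = 41/35, a_1 = -16/5, a_2 = -5/7, so
  g(x) = -5*x^2/7 - 16*x/5 + 41/35.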